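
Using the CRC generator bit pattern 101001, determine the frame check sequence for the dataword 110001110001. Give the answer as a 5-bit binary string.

00010

Append 5 zeros: 11000111000100000. Divide by 101001 (XOR where the leading bit is 1):
  pos 0: 110001 XOR 101001 = 011000
  pos 1: 110001 XOR 101001 = 011000
  pos 2: 110001 XOR 101001 = 011000
  pos 3: 110000 XOR 101001 = 011001
  pos 4: 110010 XOR 101001 = 011011
  pos 5: 110110 XOR 101001 = 011111
  pos 6: 111111 XOR 101001 = 010110
  pos 7: 101100 XOR 101001 = 000101
  pos 10: 101000 XOR 101001 = 000001
Remainder (last 5 bits) = 00010. This is the CRC / FCS.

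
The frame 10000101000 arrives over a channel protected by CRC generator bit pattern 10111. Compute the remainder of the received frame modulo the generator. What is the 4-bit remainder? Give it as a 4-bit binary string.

1110

Modulo-2 division of 10000101000 by 10111:
  pos 0: 10000 XOR 10111 = 00111
  pos 2: 11110 XOR 10111 = 01001
  pos 3: 10011 XOR 10111 = 00100
  pos 5: 10000 XOR 10111 = 00111
Remainder = 1110 (nonzero — an error is detected).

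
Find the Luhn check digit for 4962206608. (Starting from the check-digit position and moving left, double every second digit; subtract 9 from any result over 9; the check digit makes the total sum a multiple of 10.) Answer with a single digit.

Partial digits right→left: 8 0 6 6 0 2 2 6 9 4
Double every second digit counting from the check-digit position (so the 1st, 3rd, 5th, ... of the partial from the right).
  doubled (with −9 where >9): 7 3 0 4 9 → sum 23
  kept as-is: 0 6 2 6 4 → sum 18
Total = 23 + 18 = 41.
Check digit = (10 − (41 mod 10)) mod 10 = 9.

9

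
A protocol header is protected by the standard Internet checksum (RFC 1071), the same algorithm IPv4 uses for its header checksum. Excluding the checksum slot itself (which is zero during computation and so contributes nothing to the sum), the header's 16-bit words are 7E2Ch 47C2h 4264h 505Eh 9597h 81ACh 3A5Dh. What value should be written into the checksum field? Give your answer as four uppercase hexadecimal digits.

55AD

One's-complement addition (fold any carry out of bit 15 back into bit 0):
  0x7E2C + 0x47C2 = 0x0C5EE
  0xC5EE + 0x4264 = 0x10852 → wrap carry → 0x0853
  0x0853 + 0x505E = 0x058B1
  0x58B1 + 0x9597 = 0x0EE48
  0xEE48 + 0x81AC = 0x16FF4 → wrap carry → 0x6FF5
  0x6FF5 + 0x3A5D = 0x0AA52
One's-complement sum = 0xAA52.
Checksum = ~0xAA52 & 0xFFFF = 0x55AD.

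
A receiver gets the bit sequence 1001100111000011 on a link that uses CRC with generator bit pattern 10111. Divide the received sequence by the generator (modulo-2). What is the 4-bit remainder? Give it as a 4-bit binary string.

Modulo-2 division of 1001100111000011 by 10111:
  pos 0: 10011 XOR 10111 = 00100
  pos 2: 10000 XOR 10111 = 00111
  pos 4: 11111 XOR 10111 = 01000
  pos 5: 10001 XOR 10111 = 00110
  pos 7: 11000 XOR 10111 = 01111
  pos 8: 11110 XOR 10111 = 01001
  pos 9: 10010 XOR 10111 = 00101
  pos 11: 10111 XOR 10111 = 00000
Remainder = 0000 (zero — the frame passes the CRC check).

0000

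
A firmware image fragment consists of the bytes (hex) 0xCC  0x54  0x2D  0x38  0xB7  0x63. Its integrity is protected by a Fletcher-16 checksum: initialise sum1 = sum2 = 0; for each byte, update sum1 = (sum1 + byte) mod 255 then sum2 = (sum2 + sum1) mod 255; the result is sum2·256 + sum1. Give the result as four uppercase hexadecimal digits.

A2A1

Running sums (mod 255):
  after byte 0 (0xCC): sum1=204, sum2=204
  after byte 1 (0x54): sum1=33, sum2=237
  after byte 2 (0x2D): sum1=78, sum2=60
  after byte 3 (0x38): sum1=134, sum2=194
  after byte 4 (0xB7): sum1=62, sum2=1
  after byte 5 (0x63): sum1=161, sum2=162
Checksum = sum2·256 + sum1 = 162·256 + 161 = 41633 = 0xA2A1.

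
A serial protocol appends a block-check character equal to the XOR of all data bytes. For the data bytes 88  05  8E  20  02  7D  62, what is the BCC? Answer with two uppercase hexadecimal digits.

3E

XOR the bytes together:
  start with 0x88
  0x88 ⊕ 0x05 = 0x8D
  0x8D ⊕ 0x8E = 0x03
  0x03 ⊕ 0x20 = 0x23
  0x23 ⊕ 0x02 = 0x21
  0x21 ⊕ 0x7D = 0x5C
  0x5C ⊕ 0x62 = 0x3E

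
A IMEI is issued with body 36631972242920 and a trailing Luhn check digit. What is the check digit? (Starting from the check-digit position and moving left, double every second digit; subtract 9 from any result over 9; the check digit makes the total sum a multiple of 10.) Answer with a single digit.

8

Partial digits right→left: 0 2 9 2 4 2 2 7 9 1 3 6 6 3
Double every second digit counting from the check-digit position (so the 1st, 3rd, 5th, ... of the partial from the right).
  doubled (with −9 where >9): 0 9 8 4 9 6 3 → sum 39
  kept as-is: 2 2 2 7 1 6 3 → sum 23
Total = 39 + 23 = 62.
Check digit = (10 − (62 mod 10)) mod 10 = 8.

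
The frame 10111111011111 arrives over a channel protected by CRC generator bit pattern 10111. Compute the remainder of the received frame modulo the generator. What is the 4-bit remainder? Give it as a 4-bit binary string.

0000

Modulo-2 division of 10111111011111 by 10111:
  pos 0: 10111 XOR 10111 = 00000
  pos 5: 11101 XOR 10111 = 01010
  pos 6: 10101 XOR 10111 = 00010
  pos 9: 10111 XOR 10111 = 00000
Remainder = 0000 (zero — the frame passes the CRC check).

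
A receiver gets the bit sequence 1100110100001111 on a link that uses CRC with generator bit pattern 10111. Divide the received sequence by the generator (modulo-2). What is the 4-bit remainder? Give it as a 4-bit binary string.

0001

Modulo-2 division of 1100110100001111 by 10111:
  pos 0: 11001 XOR 10111 = 01110
  pos 1: 11101 XOR 10111 = 01010
  pos 2: 10100 XOR 10111 = 00011
  pos 5: 11100 XOR 10111 = 01011
  pos 6: 10110 XOR 10111 = 00001
  pos 10: 10111 XOR 10111 = 00000
Remainder = 0001 (nonzero — an error is detected).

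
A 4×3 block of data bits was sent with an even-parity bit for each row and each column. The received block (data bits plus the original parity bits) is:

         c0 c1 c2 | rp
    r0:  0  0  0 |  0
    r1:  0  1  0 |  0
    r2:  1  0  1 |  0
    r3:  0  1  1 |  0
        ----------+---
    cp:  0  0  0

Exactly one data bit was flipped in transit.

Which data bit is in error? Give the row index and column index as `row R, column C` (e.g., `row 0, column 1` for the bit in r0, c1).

row 1, column 0

Recompute each row's even parity and compare to rp:
  r0: data parity 0, sent rp 0 → ok
  r1: data parity 1, sent rp 0 → mismatch
  r2: data parity 0, sent rp 0 → ok
  r3: data parity 0, sent rp 0 → ok
Recompute each column's even parity and compare to cp:
  c0: data parity 1, sent cp 0 → mismatch
  c1: data parity 0, sent cp 0 → ok
  c2: data parity 0, sent cp 0 → ok
Exactly one row (r1) and one column (c0) fail → the flipped bit is at their intersection.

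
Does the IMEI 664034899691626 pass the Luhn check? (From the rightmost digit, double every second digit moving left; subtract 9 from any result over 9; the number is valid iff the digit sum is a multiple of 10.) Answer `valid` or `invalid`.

From the right, keep odd positions and double even positions (subtract 9 from any doubled value over 9):
  doubled (positions 2,4,...): 4 2 3 9 8 0 3 → sum 29
  kept (positions 1,3,...): 6 6 9 9 8 3 4 6 → sum 51
Total = 80.
80 mod 10 = 0, so the number is valid.

valid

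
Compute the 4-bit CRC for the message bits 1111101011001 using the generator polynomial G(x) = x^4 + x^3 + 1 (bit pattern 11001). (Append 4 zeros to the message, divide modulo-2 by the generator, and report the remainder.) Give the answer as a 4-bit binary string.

Append 4 zeros: 11111010110010000. Divide by 11001 (XOR where the leading bit is 1):
  pos 0: 11111 XOR 11001 = 00110
  pos 2: 11001 XOR 11001 = 00000
  pos 8: 11001 XOR 11001 = 00000
Remainder (last 4 bits) = 0000. This is the CRC / FCS.

0000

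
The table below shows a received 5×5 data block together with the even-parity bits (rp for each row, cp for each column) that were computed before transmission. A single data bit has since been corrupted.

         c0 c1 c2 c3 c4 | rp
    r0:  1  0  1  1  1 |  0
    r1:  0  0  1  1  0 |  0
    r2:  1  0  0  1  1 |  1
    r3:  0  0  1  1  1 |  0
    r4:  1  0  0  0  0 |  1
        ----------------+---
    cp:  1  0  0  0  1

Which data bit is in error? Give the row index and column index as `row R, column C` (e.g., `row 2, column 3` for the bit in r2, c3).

Recompute each row's even parity and compare to rp:
  r0: data parity 0, sent rp 0 → ok
  r1: data parity 0, sent rp 0 → ok
  r2: data parity 1, sent rp 1 → ok
  r3: data parity 1, sent rp 0 → mismatch
  r4: data parity 1, sent rp 1 → ok
Recompute each column's even parity and compare to cp:
  c0: data parity 1, sent cp 1 → ok
  c1: data parity 0, sent cp 0 → ok
  c2: data parity 1, sent cp 0 → mismatch
  c3: data parity 0, sent cp 0 → ok
  c4: data parity 1, sent cp 1 → ok
Exactly one row (r3) and one column (c2) fail → the flipped bit is at their intersection.

row 3, column 2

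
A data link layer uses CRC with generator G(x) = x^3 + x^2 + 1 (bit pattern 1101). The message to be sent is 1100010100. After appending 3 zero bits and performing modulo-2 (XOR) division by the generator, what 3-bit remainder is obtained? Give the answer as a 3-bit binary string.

110

Append 3 zeros: 1100010100000. Divide by 1101 (XOR where the leading bit is 1):
  pos 0: 1100 XOR 1101 = 0001
  pos 3: 1010 XOR 1101 = 0111
  pos 4: 1111 XOR 1101 = 0010
  pos 6: 1000 XOR 1101 = 0101
  pos 7: 1010 XOR 1101 = 0111
  pos 8: 1110 XOR 1101 = 0011
Remainder (last 3 bits) = 110. This is the CRC / FCS.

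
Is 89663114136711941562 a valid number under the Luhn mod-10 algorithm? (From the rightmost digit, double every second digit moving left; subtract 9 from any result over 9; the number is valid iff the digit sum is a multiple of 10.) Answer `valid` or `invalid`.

From the right, keep odd positions and double even positions (subtract 9 from any doubled value over 9):
  doubled (positions 2,4,...): 3 2 9 2 3 2 2 6 3 7 → sum 39
  kept (positions 1,3,...): 2 5 4 1 7 3 4 1 6 9 → sum 42
Total = 81.
81 mod 10 = 1, so the number is invalid.

invalid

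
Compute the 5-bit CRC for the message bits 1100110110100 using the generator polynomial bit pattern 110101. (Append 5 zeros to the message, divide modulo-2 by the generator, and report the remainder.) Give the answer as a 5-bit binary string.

00010

Append 5 zeros: 110011011010000000. Divide by 110101 (XOR where the leading bit is 1):
  pos 0: 110011 XOR 110101 = 000110
  pos 3: 110011 XOR 110101 = 000110
  pos 6: 110010 XOR 110101 = 000111
  pos 9: 111000 XOR 110101 = 001101
  pos 11: 110100 XOR 110101 = 000001
Remainder (last 5 bits) = 00010. This is the CRC / FCS.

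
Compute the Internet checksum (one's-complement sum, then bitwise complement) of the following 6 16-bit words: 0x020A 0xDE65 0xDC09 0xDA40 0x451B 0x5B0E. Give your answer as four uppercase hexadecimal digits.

C91B

One's-complement addition (fold any carry out of bit 15 back into bit 0):
  0x020A + 0xDE65 = 0x0E06F
  0xE06F + 0xDC09 = 0x1BC78 → wrap carry → 0xBC79
  0xBC79 + 0xDA40 = 0x196B9 → wrap carry → 0x96BA
  0x96BA + 0x451B = 0x0DBD5
  0xDBD5 + 0x5B0E = 0x136E3 → wrap carry → 0x36E4
One's-complement sum = 0x36E4.
Checksum = ~0x36E4 & 0xFFFF = 0xC91B.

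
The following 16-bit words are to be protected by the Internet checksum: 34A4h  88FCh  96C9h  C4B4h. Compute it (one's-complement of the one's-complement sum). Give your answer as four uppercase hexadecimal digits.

E6E0

One's-complement addition (fold any carry out of bit 15 back into bit 0):
  0x34A4 + 0x88FC = 0x0BDA0
  0xBDA0 + 0x96C9 = 0x15469 → wrap carry → 0x546A
  0x546A + 0xC4B4 = 0x1191E → wrap carry → 0x191F
One's-complement sum = 0x191F.
Checksum = ~0x191F & 0xFFFF = 0xE6E0.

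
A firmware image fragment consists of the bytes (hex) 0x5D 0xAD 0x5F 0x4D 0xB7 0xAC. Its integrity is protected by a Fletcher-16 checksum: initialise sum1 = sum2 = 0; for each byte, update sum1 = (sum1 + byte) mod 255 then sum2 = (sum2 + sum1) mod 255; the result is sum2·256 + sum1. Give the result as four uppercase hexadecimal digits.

161C

Running sums (mod 255):
  after byte 0 (0x5D): sum1=93, sum2=93
  after byte 1 (0xAD): sum1=11, sum2=104
  after byte 2 (0x5F): sum1=106, sum2=210
  after byte 3 (0x4D): sum1=183, sum2=138
  after byte 4 (0xB7): sum1=111, sum2=249
  after byte 5 (0xAC): sum1=28, sum2=22
Checksum = sum2·256 + sum1 = 22·256 + 28 = 5660 = 0x161C.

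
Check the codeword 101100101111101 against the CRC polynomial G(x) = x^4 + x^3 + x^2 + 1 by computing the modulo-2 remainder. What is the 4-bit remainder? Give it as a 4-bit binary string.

0000

Modulo-2 division of 101100101111101 by 11101:
  pos 0: 10110 XOR 11101 = 01011
  pos 1: 10110 XOR 11101 = 01011
  pos 2: 10111 XOR 11101 = 01010
  pos 3: 10100 XOR 11101 = 01001
  pos 4: 10011 XOR 11101 = 01110
  pos 5: 11101 XOR 11101 = 00000
  pos 10: 11101 XOR 11101 = 00000
Remainder = 0000 (zero — the frame passes the CRC check).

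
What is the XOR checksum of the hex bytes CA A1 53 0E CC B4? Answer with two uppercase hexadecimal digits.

4E

XOR the bytes together:
  start with 0xCA
  0xCA ⊕ 0xA1 = 0x6B
  0x6B ⊕ 0x53 = 0x38
  0x38 ⊕ 0x0E = 0x36
  0x36 ⊕ 0xCC = 0xFA
  0xFA ⊕ 0xB4 = 0x4E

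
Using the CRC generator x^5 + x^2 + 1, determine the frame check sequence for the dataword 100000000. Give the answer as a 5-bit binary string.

11100

Append 5 zeros: 10000000000000. Divide by 100101 (XOR where the leading bit is 1):
  pos 0: 100000 XOR 100101 = 000101
  pos 3: 101000 XOR 100101 = 001101
  pos 5: 110100 XOR 100101 = 010001
  pos 6: 100010 XOR 100101 = 000111
Remainder (last 5 bits) = 11100. This is the CRC / FCS.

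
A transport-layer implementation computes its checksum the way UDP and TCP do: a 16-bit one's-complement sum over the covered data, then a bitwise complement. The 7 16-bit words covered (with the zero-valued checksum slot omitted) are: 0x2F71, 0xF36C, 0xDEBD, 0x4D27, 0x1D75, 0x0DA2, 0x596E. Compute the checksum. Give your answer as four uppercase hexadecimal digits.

One's-complement addition (fold any carry out of bit 15 back into bit 0):
  0x2F71 + 0xF36C = 0x122DD → wrap carry → 0x22DE
  0x22DE + 0xDEBD = 0x1019B → wrap carry → 0x019C
  0x019C + 0x4D27 = 0x04EC3
  0x4EC3 + 0x1D75 = 0x06C38
  0x6C38 + 0x0DA2 = 0x079DA
  0x79DA + 0x596E = 0x0D348
One's-complement sum = 0xD348.
Checksum = ~0xD348 & 0xFFFF = 0x2CB7.

2CB7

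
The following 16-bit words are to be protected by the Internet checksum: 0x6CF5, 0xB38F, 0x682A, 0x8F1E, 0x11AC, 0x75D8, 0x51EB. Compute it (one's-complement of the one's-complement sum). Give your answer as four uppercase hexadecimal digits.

One's-complement addition (fold any carry out of bit 15 back into bit 0):
  0x6CF5 + 0xB38F = 0x12084 → wrap carry → 0x2085
  0x2085 + 0x682A = 0x088AF
  0x88AF + 0x8F1E = 0x117CD → wrap carry → 0x17CE
  0x17CE + 0x11AC = 0x0297A
  0x297A + 0x75D8 = 0x09F52
  0x9F52 + 0x51EB = 0x0F13D
One's-complement sum = 0xF13D.
Checksum = ~0xF13D & 0xFFFF = 0x0EC2.

0EC2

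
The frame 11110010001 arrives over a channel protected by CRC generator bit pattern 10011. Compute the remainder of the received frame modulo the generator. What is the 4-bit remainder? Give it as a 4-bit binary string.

0001

Modulo-2 division of 11110010001 by 10011:
  pos 0: 11110 XOR 10011 = 01101
  pos 1: 11010 XOR 10011 = 01001
  pos 2: 10011 XOR 10011 = 00000
Remainder = 0001 (nonzero — an error is detected).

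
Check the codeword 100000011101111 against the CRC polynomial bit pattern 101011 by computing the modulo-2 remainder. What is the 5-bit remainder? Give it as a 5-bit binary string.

Modulo-2 division of 100000011101111 by 101011:
  pos 0: 100000 XOR 101011 = 001011
  pos 2: 101101 XOR 101011 = 000110
  pos 5: 110110 XOR 101011 = 011101
  pos 6: 111011 XOR 101011 = 010000
  pos 7: 100001 XOR 101011 = 001010
  pos 9: 101011 XOR 101011 = 000000
Remainder = 00000 (zero — the frame passes the CRC check).

00000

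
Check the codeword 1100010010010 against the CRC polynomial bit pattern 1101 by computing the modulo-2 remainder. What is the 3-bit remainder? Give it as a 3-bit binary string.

Modulo-2 division of 1100010010010 by 1101:
  pos 0: 1100 XOR 1101 = 0001
  pos 3: 1010 XOR 1101 = 0111
  pos 4: 1110 XOR 1101 = 0011
  pos 6: 1110 XOR 1101 = 0011
  pos 8: 1101 XOR 1101 = 0000
Remainder = 000 (zero — the frame passes the CRC check).

000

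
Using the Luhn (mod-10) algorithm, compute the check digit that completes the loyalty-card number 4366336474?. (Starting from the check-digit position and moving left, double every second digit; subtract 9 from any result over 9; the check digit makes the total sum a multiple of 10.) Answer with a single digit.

Partial digits right→left: 4 7 4 6 3 3 6 6 3 4
Double every second digit counting from the check-digit position (so the 1st, 3rd, 5th, ... of the partial from the right).
  doubled (with −9 where >9): 8 8 6 3 6 → sum 31
  kept as-is: 7 6 3 6 4 → sum 26
Total = 31 + 26 = 57.
Check digit = (10 − (57 mod 10)) mod 10 = 3.

3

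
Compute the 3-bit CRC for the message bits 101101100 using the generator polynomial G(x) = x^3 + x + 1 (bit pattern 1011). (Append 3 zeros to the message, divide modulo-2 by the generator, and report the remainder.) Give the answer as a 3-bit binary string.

010

Append 3 zeros: 101101100000. Divide by 1011 (XOR where the leading bit is 1):
  pos 0: 1011 XOR 1011 = 0000
  pos 5: 1100 XOR 1011 = 0111
  pos 6: 1110 XOR 1011 = 0101
  pos 7: 1010 XOR 1011 = 0001
Remainder (last 3 bits) = 010. This is the CRC / FCS.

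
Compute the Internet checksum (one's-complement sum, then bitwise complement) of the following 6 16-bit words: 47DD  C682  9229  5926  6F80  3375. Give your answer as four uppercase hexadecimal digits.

One's-complement addition (fold any carry out of bit 15 back into bit 0):
  0x47DD + 0xC682 = 0x10E5F → wrap carry → 0x0E60
  0x0E60 + 0x9229 = 0x0A089
  0xA089 + 0x5926 = 0x0F9AF
  0xF9AF + 0x6F80 = 0x1692F → wrap carry → 0x6930
  0x6930 + 0x3375 = 0x09CA5
One's-complement sum = 0x9CA5.
Checksum = ~0x9CA5 & 0xFFFF = 0x635A.

635A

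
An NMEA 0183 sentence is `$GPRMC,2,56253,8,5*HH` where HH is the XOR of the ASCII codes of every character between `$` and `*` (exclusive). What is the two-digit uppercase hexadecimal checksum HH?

XOR the ASCII codes of the payload characters:
  'G' = 0x47 → acc = 0x47
  'P' = 0x50 → acc = 0x17
  'R' = 0x52 → acc = 0x45
  'M' = 0x4D → acc = 0x08
  'C' = 0x43 → acc = 0x4B
  ',' = 0x2C → acc = 0x67
  '2' = 0x32 → acc = 0x55
  ',' = 0x2C → acc = 0x79
  '5' = 0x35 → acc = 0x4C
  '6' = 0x36 → acc = 0x7A
  '2' = 0x32 → acc = 0x48
  '5' = 0x35 → acc = 0x7D
  '3' = 0x33 → acc = 0x4E
  ',' = 0x2C → acc = 0x62
  '8' = 0x38 → acc = 0x5A
  ',' = 0x2C → acc = 0x76
  '5' = 0x35 → acc = 0x43
Checksum = 0x43.

43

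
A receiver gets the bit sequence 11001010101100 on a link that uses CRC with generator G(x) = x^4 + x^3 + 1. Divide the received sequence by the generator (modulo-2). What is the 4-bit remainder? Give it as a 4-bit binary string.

Modulo-2 division of 11001010101100 by 11001:
  pos 0: 11001 XOR 11001 = 00000
  pos 6: 10101 XOR 11001 = 01100
  pos 7: 11001 XOR 11001 = 00000
Remainder = 0000 (zero — the frame passes the CRC check).

0000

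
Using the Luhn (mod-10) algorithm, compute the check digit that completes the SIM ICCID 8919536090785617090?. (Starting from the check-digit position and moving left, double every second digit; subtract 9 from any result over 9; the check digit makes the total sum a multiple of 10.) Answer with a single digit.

Partial digits right→left: 0 9 0 7 1 6 5 8 7 0 9 0 6 3 5 9 1 9 8
Double every second digit counting from the check-digit position (so the 1st, 3rd, 5th, ... of the partial from the right).
  doubled (with −9 where >9): 0 0 2 1 5 9 3 1 2 7 → sum 30
  kept as-is: 9 7 6 8 0 0 3 9 9 → sum 51
Total = 30 + 51 = 81.
Check digit = (10 − (81 mod 10)) mod 10 = 9.

9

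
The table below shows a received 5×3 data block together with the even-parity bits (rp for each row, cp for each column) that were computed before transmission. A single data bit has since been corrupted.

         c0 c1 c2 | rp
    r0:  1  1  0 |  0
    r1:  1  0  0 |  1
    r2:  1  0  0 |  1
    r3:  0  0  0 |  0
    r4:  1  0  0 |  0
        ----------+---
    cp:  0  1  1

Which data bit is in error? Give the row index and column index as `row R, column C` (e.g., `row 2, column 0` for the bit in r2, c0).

row 4, column 2

Recompute each row's even parity and compare to rp:
  r0: data parity 0, sent rp 0 → ok
  r1: data parity 1, sent rp 1 → ok
  r2: data parity 1, sent rp 1 → ok
  r3: data parity 0, sent rp 0 → ok
  r4: data parity 1, sent rp 0 → mismatch
Recompute each column's even parity and compare to cp:
  c0: data parity 0, sent cp 0 → ok
  c1: data parity 1, sent cp 1 → ok
  c2: data parity 0, sent cp 1 → mismatch
Exactly one row (r4) and one column (c2) fail → the flipped bit is at their intersection.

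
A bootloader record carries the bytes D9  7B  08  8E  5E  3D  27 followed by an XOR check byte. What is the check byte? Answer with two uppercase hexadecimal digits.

XOR the bytes together:
  start with 0xD9
  0xD9 ⊕ 0x7B = 0xA2
  0xA2 ⊕ 0x08 = 0xAA
  0xAA ⊕ 0x8E = 0x24
  0x24 ⊕ 0x5E = 0x7A
  0x7A ⊕ 0x3D = 0x47
  0x47 ⊕ 0x27 = 0x60

60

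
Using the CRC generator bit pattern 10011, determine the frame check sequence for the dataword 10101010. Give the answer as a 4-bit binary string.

Append 4 zeros: 101010100000. Divide by 10011 (XOR where the leading bit is 1):
  pos 0: 10101 XOR 10011 = 00110
  pos 2: 11001 XOR 10011 = 01010
  pos 3: 10100 XOR 10011 = 00111
  pos 5: 11100 XOR 10011 = 01111
  pos 6: 11110 XOR 10011 = 01101
  pos 7: 11010 XOR 10011 = 01001
Remainder (last 4 bits) = 1001. This is the CRC / FCS.

1001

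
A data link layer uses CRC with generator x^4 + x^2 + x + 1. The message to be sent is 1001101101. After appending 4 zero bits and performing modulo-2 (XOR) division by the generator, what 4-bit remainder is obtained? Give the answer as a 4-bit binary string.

Append 4 zeros: 10011011010000. Divide by 10111 (XOR where the leading bit is 1):
  pos 0: 10011 XOR 10111 = 00100
  pos 2: 10001 XOR 10111 = 00110
  pos 4: 11010 XOR 10111 = 01101
  pos 5: 11011 XOR 10111 = 01100
  pos 6: 11000 XOR 10111 = 01111
  pos 7: 11110 XOR 10111 = 01001
  pos 8: 10010 XOR 10111 = 00101
Remainder (last 4 bits) = 1010. This is the CRC / FCS.

1010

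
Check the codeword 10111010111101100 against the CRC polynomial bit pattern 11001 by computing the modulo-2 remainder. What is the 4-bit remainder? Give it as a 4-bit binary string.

Modulo-2 division of 10111010111101100 by 11001:
  pos 0: 10111 XOR 11001 = 01110
  pos 1: 11100 XOR 11001 = 00101
  pos 3: 10110 XOR 11001 = 01111
  pos 4: 11111 XOR 11001 = 00110
  pos 6: 11011 XOR 11001 = 00010
  pos 9: 10101 XOR 11001 = 01100
  pos 10: 11001 XOR 11001 = 00000
Remainder = 0000 (zero — the frame passes the CRC check).

0000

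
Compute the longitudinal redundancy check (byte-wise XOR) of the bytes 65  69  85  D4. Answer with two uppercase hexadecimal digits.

5D

XOR the bytes together:
  start with 0x65
  0x65 ⊕ 0x69 = 0x0C
  0x0C ⊕ 0x85 = 0x89
  0x89 ⊕ 0xD4 = 0x5D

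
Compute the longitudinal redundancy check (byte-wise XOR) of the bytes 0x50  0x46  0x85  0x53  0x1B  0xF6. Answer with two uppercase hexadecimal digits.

XOR the bytes together:
  start with 0x50
  0x50 ⊕ 0x46 = 0x16
  0x16 ⊕ 0x85 = 0x93
  0x93 ⊕ 0x53 = 0xC0
  0xC0 ⊕ 0x1B = 0xDB
  0xDB ⊕ 0xF6 = 0x2D

2D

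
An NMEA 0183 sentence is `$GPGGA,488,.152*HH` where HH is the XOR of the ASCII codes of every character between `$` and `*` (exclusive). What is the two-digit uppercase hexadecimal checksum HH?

7A

XOR the ASCII codes of the payload characters:
  'G' = 0x47 → acc = 0x47
  'P' = 0x50 → acc = 0x17
  'G' = 0x47 → acc = 0x50
  'G' = 0x47 → acc = 0x17
  'A' = 0x41 → acc = 0x56
  ',' = 0x2C → acc = 0x7A
  '4' = 0x34 → acc = 0x4E
  '8' = 0x38 → acc = 0x76
  '8' = 0x38 → acc = 0x4E
  ',' = 0x2C → acc = 0x62
  '.' = 0x2E → acc = 0x4C
  '1' = 0x31 → acc = 0x7D
  '5' = 0x35 → acc = 0x48
  '2' = 0x32 → acc = 0x7A
Checksum = 0x7A.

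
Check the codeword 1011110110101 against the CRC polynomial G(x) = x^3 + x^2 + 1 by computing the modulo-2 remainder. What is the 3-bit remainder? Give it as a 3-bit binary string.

000

Modulo-2 division of 1011110110101 by 1101:
  pos 0: 1011 XOR 1101 = 0110
  pos 1: 1101 XOR 1101 = 0000
  pos 5: 1011 XOR 1101 = 0110
  pos 6: 1100 XOR 1101 = 0001
  pos 9: 1101 XOR 1101 = 0000
Remainder = 000 (zero — the frame passes the CRC check).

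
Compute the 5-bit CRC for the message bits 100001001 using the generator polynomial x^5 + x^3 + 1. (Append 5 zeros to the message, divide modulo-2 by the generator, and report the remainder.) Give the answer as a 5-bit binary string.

Append 5 zeros: 10000100100000. Divide by 101001 (XOR where the leading bit is 1):
  pos 0: 100001 XOR 101001 = 001000
  pos 2: 100000 XOR 101001 = 001001
  pos 4: 100110 XOR 101001 = 001111
  pos 6: 111100 XOR 101001 = 010101
  pos 7: 101010 XOR 101001 = 000011
Remainder (last 5 bits) = 00110. This is the CRC / FCS.

00110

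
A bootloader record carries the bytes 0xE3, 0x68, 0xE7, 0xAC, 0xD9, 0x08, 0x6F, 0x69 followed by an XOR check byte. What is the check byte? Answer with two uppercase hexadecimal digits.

17

XOR the bytes together:
  start with 0xE3
  0xE3 ⊕ 0x68 = 0x8B
  0x8B ⊕ 0xE7 = 0x6C
  0x6C ⊕ 0xAC = 0xC0
  0xC0 ⊕ 0xD9 = 0x19
  0x19 ⊕ 0x08 = 0x11
  0x11 ⊕ 0x6F = 0x7E
  0x7E ⊕ 0x69 = 0x17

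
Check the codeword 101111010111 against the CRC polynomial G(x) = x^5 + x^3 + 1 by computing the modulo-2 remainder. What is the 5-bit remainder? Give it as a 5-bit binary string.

Modulo-2 division of 101111010111 by 101001:
  pos 0: 101111 XOR 101001 = 000110
  pos 3: 110010 XOR 101001 = 011011
  pos 4: 110111 XOR 101001 = 011110
  pos 5: 111101 XOR 101001 = 010100
  pos 6: 101001 XOR 101001 = 000000
Remainder = 00000 (zero — the frame passes the CRC check).

00000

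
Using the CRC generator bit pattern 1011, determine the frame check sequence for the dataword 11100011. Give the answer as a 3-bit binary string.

000

Append 3 zeros: 11100011000. Divide by 1011 (XOR where the leading bit is 1):
  pos 0: 1110 XOR 1011 = 0101
  pos 1: 1010 XOR 1011 = 0001
  pos 4: 1011 XOR 1011 = 0000
Remainder (last 3 bits) = 000. This is the CRC / FCS.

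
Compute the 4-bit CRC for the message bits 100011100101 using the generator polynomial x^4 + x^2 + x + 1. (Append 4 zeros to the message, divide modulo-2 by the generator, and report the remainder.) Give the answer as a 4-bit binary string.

0101

Append 4 zeros: 1000111001010000. Divide by 10111 (XOR where the leading bit is 1):
  pos 0: 10001 XOR 10111 = 00110
  pos 2: 11011 XOR 10111 = 01100
  pos 3: 11000 XOR 10111 = 01111
  pos 4: 11110 XOR 10111 = 01001
  pos 5: 10011 XOR 10111 = 00100
  pos 7: 10001 XOR 10111 = 00110
  pos 9: 11000 XOR 10111 = 01111
  pos 10: 11110 XOR 10111 = 01001
  pos 11: 10010 XOR 10111 = 00101
Remainder (last 4 bits) = 0101. This is the CRC / FCS.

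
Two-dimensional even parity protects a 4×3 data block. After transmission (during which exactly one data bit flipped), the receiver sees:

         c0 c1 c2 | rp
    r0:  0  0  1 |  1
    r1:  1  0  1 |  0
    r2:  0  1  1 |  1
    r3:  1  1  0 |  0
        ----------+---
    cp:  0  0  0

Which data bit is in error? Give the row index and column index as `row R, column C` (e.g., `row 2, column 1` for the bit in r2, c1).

Recompute each row's even parity and compare to rp:
  r0: data parity 1, sent rp 1 → ok
  r1: data parity 0, sent rp 0 → ok
  r2: data parity 0, sent rp 1 → mismatch
  r3: data parity 0, sent rp 0 → ok
Recompute each column's even parity and compare to cp:
  c0: data parity 0, sent cp 0 → ok
  c1: data parity 0, sent cp 0 → ok
  c2: data parity 1, sent cp 0 → mismatch
Exactly one row (r2) and one column (c2) fail → the flipped bit is at their intersection.

row 2, column 2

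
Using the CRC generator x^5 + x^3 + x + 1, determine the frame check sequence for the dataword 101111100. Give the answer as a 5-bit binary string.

Append 5 zeros: 10111110000000. Divide by 101011 (XOR where the leading bit is 1):
  pos 0: 101111 XOR 101011 = 000100
  pos 3: 100100 XOR 101011 = 001111
  pos 5: 111100 XOR 101011 = 010111
  pos 6: 101110 XOR 101011 = 000101
Remainder (last 5 bits) = 10100. This is the CRC / FCS.

10100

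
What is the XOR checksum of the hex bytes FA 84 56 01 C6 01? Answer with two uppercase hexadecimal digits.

EE

XOR the bytes together:
  start with 0xFA
  0xFA ⊕ 0x84 = 0x7E
  0x7E ⊕ 0x56 = 0x28
  0x28 ⊕ 0x01 = 0x29
  0x29 ⊕ 0xC6 = 0xEF
  0xEF ⊕ 0x01 = 0xEE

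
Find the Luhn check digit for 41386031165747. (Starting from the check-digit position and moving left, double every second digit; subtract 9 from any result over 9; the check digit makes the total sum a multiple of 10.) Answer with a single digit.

0

Partial digits right→left: 7 4 7 5 6 1 1 3 0 6 8 3 1 4
Double every second digit counting from the check-digit position (so the 1st, 3rd, 5th, ... of the partial from the right).
  doubled (with −9 where >9): 5 5 3 2 0 7 2 → sum 24
  kept as-is: 4 5 1 3 6 3 4 → sum 26
Total = 24 + 26 = 50.
Check digit = (10 − (50 mod 10)) mod 10 = 0.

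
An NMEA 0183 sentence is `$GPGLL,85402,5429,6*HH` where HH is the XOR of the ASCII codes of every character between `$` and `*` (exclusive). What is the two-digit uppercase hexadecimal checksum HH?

7B

XOR the ASCII codes of the payload characters:
  'G' = 0x47 → acc = 0x47
  'P' = 0x50 → acc = 0x17
  'G' = 0x47 → acc = 0x50
  'L' = 0x4C → acc = 0x1C
  'L' = 0x4C → acc = 0x50
  ',' = 0x2C → acc = 0x7C
  '8' = 0x38 → acc = 0x44
  '5' = 0x35 → acc = 0x71
  '4' = 0x34 → acc = 0x45
  '0' = 0x30 → acc = 0x75
  '2' = 0x32 → acc = 0x47
  ',' = 0x2C → acc = 0x6B
  '5' = 0x35 → acc = 0x5E
  '4' = 0x34 → acc = 0x6A
  '2' = 0x32 → acc = 0x58
  '9' = 0x39 → acc = 0x61
  ',' = 0x2C → acc = 0x4D
  '6' = 0x36 → acc = 0x7B
Checksum = 0x7B.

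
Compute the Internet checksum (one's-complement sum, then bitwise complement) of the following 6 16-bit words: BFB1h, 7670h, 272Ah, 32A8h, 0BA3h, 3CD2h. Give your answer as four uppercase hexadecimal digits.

2796

One's-complement addition (fold any carry out of bit 15 back into bit 0):
  0xBFB1 + 0x7670 = 0x13621 → wrap carry → 0x3622
  0x3622 + 0x272A = 0x05D4C
  0x5D4C + 0x32A8 = 0x08FF4
  0x8FF4 + 0x0BA3 = 0x09B97
  0x9B97 + 0x3CD2 = 0x0D869
One's-complement sum = 0xD869.
Checksum = ~0xD869 & 0xFFFF = 0x2796.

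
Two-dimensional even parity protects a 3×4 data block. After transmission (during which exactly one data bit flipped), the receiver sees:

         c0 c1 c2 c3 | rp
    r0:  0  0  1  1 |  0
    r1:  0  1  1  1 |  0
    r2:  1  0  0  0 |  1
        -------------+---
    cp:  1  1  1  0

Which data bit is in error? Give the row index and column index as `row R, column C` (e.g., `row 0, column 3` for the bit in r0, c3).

Recompute each row's even parity and compare to rp:
  r0: data parity 0, sent rp 0 → ok
  r1: data parity 1, sent rp 0 → mismatch
  r2: data parity 1, sent rp 1 → ok
Recompute each column's even parity and compare to cp:
  c0: data parity 1, sent cp 1 → ok
  c1: data parity 1, sent cp 1 → ok
  c2: data parity 0, sent cp 1 → mismatch
  c3: data parity 0, sent cp 0 → ok
Exactly one row (r1) and one column (c2) fail → the flipped bit is at their intersection.

row 1, column 2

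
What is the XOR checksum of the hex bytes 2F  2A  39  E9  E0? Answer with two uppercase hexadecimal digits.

35

XOR the bytes together:
  start with 0x2F
  0x2F ⊕ 0x2A = 0x05
  0x05 ⊕ 0x39 = 0x3C
  0x3C ⊕ 0xE9 = 0xD5
  0xD5 ⊕ 0xE0 = 0x35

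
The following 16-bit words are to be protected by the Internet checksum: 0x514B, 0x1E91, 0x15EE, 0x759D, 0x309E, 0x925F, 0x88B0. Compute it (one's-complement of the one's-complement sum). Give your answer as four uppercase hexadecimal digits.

B8E9

One's-complement addition (fold any carry out of bit 15 back into bit 0):
  0x514B + 0x1E91 = 0x06FDC
  0x6FDC + 0x15EE = 0x085CA
  0x85CA + 0x759D = 0x0FB67
  0xFB67 + 0x309E = 0x12C05 → wrap carry → 0x2C06
  0x2C06 + 0x925F = 0x0BE65
  0xBE65 + 0x88B0 = 0x14715 → wrap carry → 0x4716
One's-complement sum = 0x4716.
Checksum = ~0x4716 & 0xFFFF = 0xB8E9.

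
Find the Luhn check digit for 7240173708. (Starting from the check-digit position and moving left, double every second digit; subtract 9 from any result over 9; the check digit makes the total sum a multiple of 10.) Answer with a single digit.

4

Partial digits right→left: 8 0 7 3 7 1 0 4 2 7
Double every second digit counting from the check-digit position (so the 1st, 3rd, 5th, ... of the partial from the right).
  doubled (with −9 where >9): 7 5 5 0 4 → sum 21
  kept as-is: 0 3 1 4 7 → sum 15
Total = 21 + 15 = 36.
Check digit = (10 − (36 mod 10)) mod 10 = 4.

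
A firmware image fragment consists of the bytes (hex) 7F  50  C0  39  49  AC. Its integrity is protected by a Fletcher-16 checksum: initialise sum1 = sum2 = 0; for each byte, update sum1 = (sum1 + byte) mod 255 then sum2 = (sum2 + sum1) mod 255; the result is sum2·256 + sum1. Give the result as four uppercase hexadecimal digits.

7CBF

Running sums (mod 255):
  after byte 0 (7F): sum1=127, sum2=127
  after byte 1 (50): sum1=207, sum2=79
  after byte 2 (C0): sum1=144, sum2=223
  after byte 3 (39): sum1=201, sum2=169
  after byte 4 (49): sum1=19, sum2=188
  after byte 5 (AC): sum1=191, sum2=124
Checksum = sum2·256 + sum1 = 124·256 + 191 = 31935 = 0x7CBF.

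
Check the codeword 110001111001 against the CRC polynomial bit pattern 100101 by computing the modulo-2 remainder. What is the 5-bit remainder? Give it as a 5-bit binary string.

Modulo-2 division of 110001111001 by 100101:
  pos 0: 110001 XOR 100101 = 010100
  pos 1: 101001 XOR 100101 = 001100
  pos 3: 110011 XOR 100101 = 010110
  pos 4: 101100 XOR 100101 = 001001
  pos 6: 100101 XOR 100101 = 000000
Remainder = 00000 (zero — the frame passes the CRC check).

00000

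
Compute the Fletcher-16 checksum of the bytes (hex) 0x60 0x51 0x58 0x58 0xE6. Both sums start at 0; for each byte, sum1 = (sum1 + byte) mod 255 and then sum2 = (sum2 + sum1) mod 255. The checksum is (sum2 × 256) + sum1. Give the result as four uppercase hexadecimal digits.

C749

Running sums (mod 255):
  after byte 0 (0x60): sum1=96, sum2=96
  after byte 1 (0x51): sum1=177, sum2=18
  after byte 2 (0x58): sum1=10, sum2=28
  after byte 3 (0x58): sum1=98, sum2=126
  after byte 4 (0xE6): sum1=73, sum2=199
Checksum = sum2·256 + sum1 = 199·256 + 73 = 51017 = 0xC749.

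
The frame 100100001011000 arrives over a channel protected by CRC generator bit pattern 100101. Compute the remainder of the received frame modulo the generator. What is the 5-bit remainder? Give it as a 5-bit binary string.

Modulo-2 division of 100100001011000 by 100101:
  pos 0: 100100 XOR 100101 = 000001
  pos 5: 100101 XOR 100101 = 000000
Remainder = 01000 (nonzero — an error is detected).

01000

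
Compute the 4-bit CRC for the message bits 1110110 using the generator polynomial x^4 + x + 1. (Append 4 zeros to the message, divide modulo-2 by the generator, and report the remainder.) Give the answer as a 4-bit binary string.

Append 4 zeros: 11101100000. Divide by 10011 (XOR where the leading bit is 1):
  pos 0: 11101 XOR 10011 = 01110
  pos 1: 11101 XOR 10011 = 01110
  pos 2: 11100 XOR 10011 = 01111
  pos 3: 11110 XOR 10011 = 01101
  pos 4: 11010 XOR 10011 = 01001
  pos 5: 10010 XOR 10011 = 00001
Remainder (last 4 bits) = 0010. This is the CRC / FCS.

0010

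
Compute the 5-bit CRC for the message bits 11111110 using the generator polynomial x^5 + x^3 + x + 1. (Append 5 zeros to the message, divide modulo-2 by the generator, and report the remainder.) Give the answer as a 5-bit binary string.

00111

Append 5 zeros: 1111111000000. Divide by 101011 (XOR where the leading bit is 1):
  pos 0: 111111 XOR 101011 = 010100
  pos 1: 101001 XOR 101011 = 000010
  pos 5: 100000 XOR 101011 = 001011
  pos 7: 101100 XOR 101011 = 000111
Remainder (last 5 bits) = 00111. This is the CRC / FCS.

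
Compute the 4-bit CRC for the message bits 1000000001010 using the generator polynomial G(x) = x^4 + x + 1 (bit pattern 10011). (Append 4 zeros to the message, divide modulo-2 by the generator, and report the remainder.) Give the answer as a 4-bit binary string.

1111

Append 4 zeros: 10000000010100000. Divide by 10011 (XOR where the leading bit is 1):
  pos 0: 10000 XOR 10011 = 00011
  pos 3: 11000 XOR 10011 = 01011
  pos 4: 10110 XOR 10011 = 00101
  pos 6: 10110 XOR 10011 = 00101
  pos 8: 10110 XOR 10011 = 00101
  pos 10: 10100 XOR 10011 = 00111
  pos 12: 11100 XOR 10011 = 01111
Remainder (last 4 bits) = 1111. This is the CRC / FCS.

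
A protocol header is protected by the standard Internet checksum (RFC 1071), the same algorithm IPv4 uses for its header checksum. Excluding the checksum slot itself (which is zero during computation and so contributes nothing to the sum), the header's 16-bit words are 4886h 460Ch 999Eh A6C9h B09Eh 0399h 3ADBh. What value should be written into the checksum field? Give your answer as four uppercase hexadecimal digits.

41F2

One's-complement addition (fold any carry out of bit 15 back into bit 0):
  0x4886 + 0x460C = 0x08E92
  0x8E92 + 0x999E = 0x12830 → wrap carry → 0x2831
  0x2831 + 0xA6C9 = 0x0CEFA
  0xCEFA + 0xB09E = 0x17F98 → wrap carry → 0x7F99
  0x7F99 + 0x0399 = 0x08332
  0x8332 + 0x3ADB = 0x0BE0D
One's-complement sum = 0xBE0D.
Checksum = ~0xBE0D & 0xFFFF = 0x41F2.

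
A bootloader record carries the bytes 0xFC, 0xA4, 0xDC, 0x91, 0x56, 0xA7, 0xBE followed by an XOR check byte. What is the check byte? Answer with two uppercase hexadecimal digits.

5A

XOR the bytes together:
  start with 0xFC
  0xFC ⊕ 0xA4 = 0x58
  0x58 ⊕ 0xDC = 0x84
  0x84 ⊕ 0x91 = 0x15
  0x15 ⊕ 0x56 = 0x43
  0x43 ⊕ 0xA7 = 0xE4
  0xE4 ⊕ 0xBE = 0x5A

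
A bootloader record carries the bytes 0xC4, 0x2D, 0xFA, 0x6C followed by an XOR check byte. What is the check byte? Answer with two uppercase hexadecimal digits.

7F

XOR the bytes together:
  start with 0xC4
  0xC4 ⊕ 0x2D = 0xE9
  0xE9 ⊕ 0xFA = 0x13
  0x13 ⊕ 0x6C = 0x7F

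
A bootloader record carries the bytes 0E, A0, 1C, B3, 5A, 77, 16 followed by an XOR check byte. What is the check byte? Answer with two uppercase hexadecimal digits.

XOR the bytes together:
  start with 0x0E
  0x0E ⊕ 0xA0 = 0xAE
  0xAE ⊕ 0x1C = 0xB2
  0xB2 ⊕ 0xB3 = 0x01
  0x01 ⊕ 0x5A = 0x5B
  0x5B ⊕ 0x77 = 0x2C
  0x2C ⊕ 0x16 = 0x3A

3A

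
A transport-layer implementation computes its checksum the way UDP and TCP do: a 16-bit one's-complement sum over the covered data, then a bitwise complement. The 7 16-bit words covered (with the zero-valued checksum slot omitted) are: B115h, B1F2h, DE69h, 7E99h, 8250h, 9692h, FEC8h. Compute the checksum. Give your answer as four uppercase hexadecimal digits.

One's-complement addition (fold any carry out of bit 15 back into bit 0):
  0xB115 + 0xB1F2 = 0x16307 → wrap carry → 0x6308
  0x6308 + 0xDE69 = 0x14171 → wrap carry → 0x4172
  0x4172 + 0x7E99 = 0x0C00B
  0xC00B + 0x8250 = 0x1425B → wrap carry → 0x425C
  0x425C + 0x9692 = 0x0D8EE
  0xD8EE + 0xFEC8 = 0x1D7B6 → wrap carry → 0xD7B7
One's-complement sum = 0xD7B7.
Checksum = ~0xD7B7 & 0xFFFF = 0x2848.

2848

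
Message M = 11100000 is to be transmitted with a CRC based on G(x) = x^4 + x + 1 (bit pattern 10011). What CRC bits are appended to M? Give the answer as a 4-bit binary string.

Append 4 zeros: 111000000000. Divide by 10011 (XOR where the leading bit is 1):
  pos 0: 11100 XOR 10011 = 01111
  pos 1: 11110 XOR 10011 = 01101
  pos 2: 11010 XOR 10011 = 01001
  pos 3: 10010 XOR 10011 = 00001
  pos 7: 10000 XOR 10011 = 00011
Remainder (last 4 bits) = 0011. This is the CRC / FCS.

0011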